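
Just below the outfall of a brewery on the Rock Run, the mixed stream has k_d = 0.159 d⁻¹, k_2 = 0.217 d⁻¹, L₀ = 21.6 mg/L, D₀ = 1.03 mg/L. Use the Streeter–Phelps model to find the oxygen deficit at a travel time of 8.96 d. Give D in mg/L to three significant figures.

D ≈ 5.92 mg/L

k_d L₀/(k_2−k_d) = 0.159×21.6/(0.217−0.159) = 3.434/0.05800 = 59.21 mg/L.
e^(−k_d t) = e^(−0.159×8.960) = 0.2406; e^(−k_2 t) = e^(−0.217×8.960) = 0.1431.
D = 59.21 × (0.2406 − 0.1431) + 1.03 × 0.1431 = 5.774 + 0.1474 = 5.921 mg/L.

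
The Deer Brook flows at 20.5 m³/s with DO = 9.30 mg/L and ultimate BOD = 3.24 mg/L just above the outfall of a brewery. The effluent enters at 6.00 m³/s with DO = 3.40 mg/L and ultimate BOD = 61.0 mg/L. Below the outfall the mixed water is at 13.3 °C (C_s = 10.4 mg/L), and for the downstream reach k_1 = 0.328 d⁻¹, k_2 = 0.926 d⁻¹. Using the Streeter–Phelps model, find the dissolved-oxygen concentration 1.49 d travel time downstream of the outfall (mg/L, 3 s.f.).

Mixed DO = (20.5×9.30 + 6.00×3.40)/(20.5+6.00) = 211.1/26.50 = 7.964 mg/L.
Mixed L₀ = (20.5×3.24 + 6.00×61.0)/(26.50) = 432.4/26.50 = 16.32 mg/L.
Initial deficit D₀ = C_s − DO₀ = 10.4 − 7.964 = 2.436 mg/L.
D(1.49) = [0.328×16.32/(0.926−0.328)](e^(−0.328×1.49) − e^(−0.926×1.49)) + 2.436 e^(−0.926×1.49)
= 8.950 × (0.6134 − 0.2516) + 2.436 × 0.2516 = 3.851 mg/L.
DO = 10.4 − 3.851 = 6.549 mg/L.

DO ≈ 6.55 mg/L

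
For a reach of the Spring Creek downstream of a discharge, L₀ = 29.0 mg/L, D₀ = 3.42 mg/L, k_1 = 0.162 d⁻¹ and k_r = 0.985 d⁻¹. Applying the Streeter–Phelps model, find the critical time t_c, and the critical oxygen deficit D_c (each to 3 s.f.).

t_c ≈ 1.08 d; D_c ≈ 4.00 mg/L

t_c = [1/(k_r−k_1)] ln[(k_r/k_1)(1 − D₀(k_r−k_1)/(k_1 L₀))]
= [1/(0.985−0.162)] ln[(0.985/0.162)(1 − 3.42×0.8230/(0.162×29.0))]
= (1/0.8230) ln[6.080 × 0.4009] = 1.215 × ln(2.437) = 1.215 × 0.8910 = 1.083 d.
D_c = (k_1/k_r) L₀ e^(−k_1 t_c) = (0.162/0.985) × 29.0 × e^(−0.162×1.083) = 0.1645 × 29.0 × 0.8391 = 4.002 mg/L.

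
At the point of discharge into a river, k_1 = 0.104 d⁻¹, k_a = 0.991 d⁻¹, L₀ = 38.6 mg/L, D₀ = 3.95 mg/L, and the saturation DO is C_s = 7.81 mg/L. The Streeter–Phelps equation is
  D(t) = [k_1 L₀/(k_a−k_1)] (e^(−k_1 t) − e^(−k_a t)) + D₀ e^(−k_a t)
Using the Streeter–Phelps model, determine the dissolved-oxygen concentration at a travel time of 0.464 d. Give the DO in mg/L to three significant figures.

k_1 L₀/(k_a−k_1) = 0.104×38.6/(0.991−0.104) = 4.014/0.8870 = 4.526 mg/L.
e^(−k_1 t) = e^(−0.104×0.4640) = 0.9529; e^(−k_a t) = e^(−0.991×0.4640) = 0.6314.
D = 4.526 × (0.9529 − 0.6314) + 3.95 × 0.6314 = 1.455 + 2.494 = 3.949 mg/L.
DO = C_s − D = 7.81 − 3.949 = 3.861 mg/L.

DO ≈ 3.86 mg/L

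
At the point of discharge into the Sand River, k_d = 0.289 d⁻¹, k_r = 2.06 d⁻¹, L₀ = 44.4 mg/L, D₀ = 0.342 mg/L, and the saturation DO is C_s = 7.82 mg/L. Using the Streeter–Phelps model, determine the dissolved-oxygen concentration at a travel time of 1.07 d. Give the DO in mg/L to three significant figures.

DO ≈ 3.26 mg/L

k_d L₀/(k_r−k_d) = 0.289×44.4/(2.06−0.289) = 12.83/1.771 = 7.245 mg/L.
e^(−k_d t) = e^(−0.289×1.070) = 0.7340; e^(−k_r t) = e^(−2.06×1.070) = 0.1103.
D = 7.245 × (0.7340 − 0.1103) + 0.342 × 0.1103 = 4.519 + 0.03774 = 4.556 mg/L.
DO = C_s − D = 7.82 − 4.556 = 3.264 mg/L.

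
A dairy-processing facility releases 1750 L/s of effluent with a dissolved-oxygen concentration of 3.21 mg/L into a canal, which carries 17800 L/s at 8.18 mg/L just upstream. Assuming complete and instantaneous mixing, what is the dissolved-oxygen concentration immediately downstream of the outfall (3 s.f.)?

7.74 mg/L

Flow-weighted mixing: C = (Q_r C_r + Q_w C_w)/(Q_r + Q_w)
= (17800×8.18 + 1750×3.21)/(17800 + 1750) = 151200/19550 = 7.735 mg/L.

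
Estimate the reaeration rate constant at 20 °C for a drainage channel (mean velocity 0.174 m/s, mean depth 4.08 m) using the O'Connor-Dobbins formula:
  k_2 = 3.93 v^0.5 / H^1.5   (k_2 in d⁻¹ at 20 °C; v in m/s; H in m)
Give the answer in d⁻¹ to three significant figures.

k_2 = 3.93 × 0.174^0.5 / 4.08^1.5 = 3.93 × 0.4171 / 8.241 = 0.1989 d⁻¹.

k_2 ≈ 0.199 d⁻¹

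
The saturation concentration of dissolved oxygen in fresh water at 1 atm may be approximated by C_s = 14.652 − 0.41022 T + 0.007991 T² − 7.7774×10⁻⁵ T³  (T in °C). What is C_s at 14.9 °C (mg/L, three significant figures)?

C_s ≈ 10.1 mg/L

C_s = 14.652 − 0.41022×14.9 + 0.007991×14.9² − 7.7774×10⁻⁵×14.9³ = 10.06 mg/L.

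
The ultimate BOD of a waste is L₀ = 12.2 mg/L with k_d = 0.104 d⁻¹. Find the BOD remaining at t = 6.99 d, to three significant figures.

L_t = L₀ e^(−k_d t) = 12.2 × e^(−0.104×6.99) = 12.2 × 0.4834 = 5.897 mg/L.

L ≈ 5.90 mg/L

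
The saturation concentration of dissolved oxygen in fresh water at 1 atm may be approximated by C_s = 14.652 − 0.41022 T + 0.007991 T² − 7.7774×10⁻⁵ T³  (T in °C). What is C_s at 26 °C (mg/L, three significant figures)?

C_s ≈ 8.02 mg/L

C_s = 14.652 − 0.41022×26 + 0.007991×26² − 7.7774×10⁻⁵×26³ = 8.021 mg/L.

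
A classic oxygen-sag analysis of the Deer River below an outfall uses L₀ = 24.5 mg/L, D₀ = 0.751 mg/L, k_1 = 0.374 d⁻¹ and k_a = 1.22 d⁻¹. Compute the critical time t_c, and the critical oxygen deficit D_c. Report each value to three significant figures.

At the critical point dD/dt = 0, so k_1 L₀ e^(−k_1 t) = k_a D. Substituting D(t) from the Streeter–Phelps equation and solving for t gives
t_c = ln[(k_a/k_1)(1 − D₀(k_a−k_1)/(k_1 L₀))] / (k_a−k_1).
Here k_a−k_1 = 0.8460 d⁻¹ and 1 − D₀(k_a−k_1)/(k_1 L₀) = 1 − 0.751×0.8460/(0.374×24.5) = 0.9307, so
t_c = ln(3.262 × 0.9307) / 0.8460 = 1.110 / 0.8460 = 1.313 d.
L(t_c) = L₀ e^(−k_1 t_c) = 24.5 × 0.6121 = 15.00 mg/L, and at the critical point k_a D_c = k_1 L, so D_c = (0.374/1.22) × 15.00 = 4.597 mg/L.

t_c ≈ 1.31 d; D_c ≈ 4.60 mg/L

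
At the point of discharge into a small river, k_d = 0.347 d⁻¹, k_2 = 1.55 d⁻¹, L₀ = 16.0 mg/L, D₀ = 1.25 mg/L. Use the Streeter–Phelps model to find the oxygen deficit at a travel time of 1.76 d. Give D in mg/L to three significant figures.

D ≈ 2.29 mg/L

k_d L₀/(k_2−k_d) = 0.347×16.0/(1.55−0.347) = 5.552/1.203 = 4.615 mg/L.
e^(−k_d t) = e^(−0.347×1.760) = 0.5430; e^(−k_2 t) = e^(−1.55×1.760) = 0.06535.
D = 4.615 × (0.5430 − 0.06535) + 1.25 × 0.06535 = 2.204 + 0.08169 = 2.286 mg/L.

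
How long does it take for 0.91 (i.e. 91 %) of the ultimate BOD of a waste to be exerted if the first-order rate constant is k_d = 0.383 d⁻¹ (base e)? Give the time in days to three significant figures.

t ≈ 6.29 d

y/L₀ = 1 − e^(−k_d t) = 0.91 ⇒ e^(−k_d t) = 0.0900
t = −ln(0.0900) / 0.383 = 2.408 / 0.383 = 6.287 d.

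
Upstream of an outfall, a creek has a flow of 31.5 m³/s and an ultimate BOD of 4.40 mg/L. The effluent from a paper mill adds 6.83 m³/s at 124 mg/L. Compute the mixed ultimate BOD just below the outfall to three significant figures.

25.7 mg/L

Flow-weighted mixing: C = (Q_r C_r + Q_w C_w)/(Q_r + Q_w)
= (31.5×4.40 + 6.83×124)/(31.5 + 6.83) = 985.5/38.33 = 25.71 mg/L.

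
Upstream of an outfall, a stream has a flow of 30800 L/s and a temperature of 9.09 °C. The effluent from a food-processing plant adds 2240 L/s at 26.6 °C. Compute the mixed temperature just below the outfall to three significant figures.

10.3 °C

Flow-weighted mixing: C = (Q_r C_r + Q_w C_w)/(Q_r + Q_w)
= (30800×9.09 + 2240×26.6)/(30800 + 2240) = 339600/33040 = 10.28 °C.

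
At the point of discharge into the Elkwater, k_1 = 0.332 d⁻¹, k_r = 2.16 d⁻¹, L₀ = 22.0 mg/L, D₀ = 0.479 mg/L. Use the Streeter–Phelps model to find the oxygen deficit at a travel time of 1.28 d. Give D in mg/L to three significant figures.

D ≈ 2.39 mg/L

k_1 L₀/(k_r−k_1) = 0.332×22.0/(2.16−0.332) = 7.304/1.828 = 3.996 mg/L.
e^(−k_1 t) = e^(−0.332×1.280) = 0.6538; e^(−k_r t) = e^(−2.16×1.280) = 0.06299.
D = 3.996 × (0.6538 − 0.06299) + 0.479 × 0.06299 = 2.361 + 0.03017 = 2.391 mg/L.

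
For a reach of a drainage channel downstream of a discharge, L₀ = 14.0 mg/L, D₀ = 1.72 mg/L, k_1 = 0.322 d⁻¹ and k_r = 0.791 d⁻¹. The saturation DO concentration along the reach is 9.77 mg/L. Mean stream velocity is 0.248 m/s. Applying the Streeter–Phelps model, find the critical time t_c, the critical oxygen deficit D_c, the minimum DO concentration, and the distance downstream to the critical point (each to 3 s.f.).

At the critical point dD/dt = 0, so k_1 L₀ e^(−k_1 t) = k_r D. Substituting D(t) from the Streeter–Phelps equation and solving for t gives
t_c = ln[(k_r/k_1)(1 − D₀(k_r−k_1)/(k_1 L₀))] / (k_r−k_1).
Here k_r−k_1 = 0.4690 d⁻¹ and 1 − D₀(k_r−k_1)/(k_1 L₀) = 1 − 1.72×0.4690/(0.322×14.0) = 0.8211, so
t_c = ln(2.457 × 0.8211) / 0.4690 = 0.7016 / 0.4690 = 1.496 d.
L(t_c) = L₀ e^(−k_1 t_c) = 14.0 × 0.6177 = 8.648 mg/L, and at the critical point k_r D_c = k_1 L, so D_c = (0.322/0.791) × 8.648 = 3.521 mg/L.
Minimum DO = C_s − D_c = 9.77 − 3.521 = 6.249 mg/L.
x_c = v t_c = 0.248 m/s × 1.496 d × 86400 s/d = 32050 m ≈ 32.1 km.

t_c ≈ 1.50 d; D_c ≈ 3.52 mg/L; min DO ≈ 6.25 mg/L; x_c ≈ 32.1 km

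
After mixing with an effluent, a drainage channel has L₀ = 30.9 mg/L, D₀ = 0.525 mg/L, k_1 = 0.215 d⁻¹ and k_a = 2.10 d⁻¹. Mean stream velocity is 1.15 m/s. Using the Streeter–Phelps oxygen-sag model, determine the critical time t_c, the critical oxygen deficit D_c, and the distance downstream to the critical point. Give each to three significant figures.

t_c ≈ 1.12 d; D_c ≈ 2.48 mg/L; x_c ≈ 112 km

With k_a/k_1 = 9.767 and 1 − D₀(k_a−k_1)/(k_1 L₀) = 0.8510,
t_c = ln(9.767 × 0.8510) / (2.10 − 0.215) = ln(8.312) / 1.885 = 2.118/1.885 = 1.123 d.
L(t_c) = L₀ e^(−k_1 t_c) = 30.9 × 0.7854 = 24.27 mg/L, and at the critical point k_a D_c = k_1 L, so D_c = (0.215/2.10) × 24.27 = 2.485 mg/L.
x_c = v t_c = 1.15 m/s × 1.123 d × 86400 s/d = 111600 m ≈ 112 km.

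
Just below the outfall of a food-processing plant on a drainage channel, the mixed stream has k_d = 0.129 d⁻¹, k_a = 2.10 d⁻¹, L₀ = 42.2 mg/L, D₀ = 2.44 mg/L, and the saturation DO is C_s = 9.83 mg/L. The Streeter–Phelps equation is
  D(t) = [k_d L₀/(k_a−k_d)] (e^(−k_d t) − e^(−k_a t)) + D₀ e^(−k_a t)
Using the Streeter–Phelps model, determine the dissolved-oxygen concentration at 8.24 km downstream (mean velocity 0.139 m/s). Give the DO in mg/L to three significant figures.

Travel time t = x/v = 8.24 km / (0.139 m/s) = 8240 m / 0.139 m/s = 59280 s = 0.6861 d.
k_d L₀/(k_a−k_d) = 0.129×42.2/(2.10−0.129) = 5.444/1.971 = 2.762 mg/L.
e^(−k_d t) = e^(−0.129×0.6861) = 0.9153; e^(−k_a t) = e^(−2.10×0.6861) = 0.2367.
D = 2.762 × (0.9153 − 0.2367) + 2.44 × 0.2367 = 1.874 + 0.5776 = 2.452 mg/L.
DO = C_s − D = 9.83 − 2.452 = 7.378 mg/L.

DO ≈ 7.38 mg/L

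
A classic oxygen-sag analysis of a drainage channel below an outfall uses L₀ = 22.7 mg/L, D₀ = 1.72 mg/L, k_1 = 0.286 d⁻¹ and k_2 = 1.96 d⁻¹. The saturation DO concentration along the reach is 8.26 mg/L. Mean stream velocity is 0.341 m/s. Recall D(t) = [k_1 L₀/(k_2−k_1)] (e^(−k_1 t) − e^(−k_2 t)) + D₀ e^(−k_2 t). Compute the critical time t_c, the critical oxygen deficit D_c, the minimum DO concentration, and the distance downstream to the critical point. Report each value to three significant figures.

t_c = [1/(k_2−k_1)] ln[(k_2/k_1)(1 − D₀(k_2−k_1)/(k_1 L₀))]
= [1/(1.96−0.286)] ln[(1.96/0.286)(1 − 1.72×1.674/(0.286×22.7))]
= (1/1.674) ln[6.853 × 0.5565] = 0.5974 × ln(3.814) = 0.5974 × 1.339 = 0.7997 d.
L(t_c) = L₀ e^(−k_1 t_c) = 22.7 × 0.7956 = 18.06 mg/L, and at the critical point k_2 D_c = k_1 L, so D_c = (0.286/1.96) × 18.06 = 2.635 mg/L.
Minimum DO = C_s − D_c = 8.26 − 2.635 = 5.625 mg/L.
x_c = v t_c = 0.341 m/s × 0.7997 d × 86400 s/d = 23560 m ≈ 23.6 km.

t_c ≈ 0.800 d; D_c ≈ 2.64 mg/L; min DO ≈ 5.62 mg/L; x_c ≈ 23.6 km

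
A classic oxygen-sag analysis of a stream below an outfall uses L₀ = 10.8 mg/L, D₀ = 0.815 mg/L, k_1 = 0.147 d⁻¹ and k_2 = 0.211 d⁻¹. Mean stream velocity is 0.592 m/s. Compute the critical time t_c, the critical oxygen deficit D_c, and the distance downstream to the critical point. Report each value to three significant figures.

At the critical point dD/dt = 0, so k_1 L₀ e^(−k_1 t) = k_2 D. Substituting D(t) from the Streeter–Phelps equation and solving for t gives
t_c = ln[(k_2/k_1)(1 − D₀(k_2−k_1)/(k_1 L₀))] / (k_2−k_1).
Here k_2−k_1 = 0.06400 d⁻¹ and 1 − D₀(k_2−k_1)/(k_1 L₀) = 1 − 0.815×0.06400/(0.147×10.8) = 0.9671, so
t_c = ln(1.435 × 0.9671) / 0.06400 = 0.3280 / 0.06400 = 5.125 d.
D_c = (k_1/k_2) L₀ e^(−k_1 t_c) = (0.147/0.211) × 10.8 × e^(−0.147×5.125) = 0.6967 × 10.8 × 0.4708 = 3.542 mg/L.
x_c = v t_c = 0.592 m/s × 5.125 d × 86400 s/d = 262200 m ≈ 262 km.

t_c ≈ 5.13 d; D_c ≈ 3.54 mg/L; x_c ≈ 262 km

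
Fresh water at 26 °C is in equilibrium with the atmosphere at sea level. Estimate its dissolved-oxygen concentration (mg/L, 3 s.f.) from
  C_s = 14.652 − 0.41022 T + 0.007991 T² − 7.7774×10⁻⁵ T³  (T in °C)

C_s ≈ 8.02 mg/L

C_s = 14.652 − 0.41022×26 + 0.007991×26² − 7.7774×10⁻⁵×26³ = 8.021 mg/L.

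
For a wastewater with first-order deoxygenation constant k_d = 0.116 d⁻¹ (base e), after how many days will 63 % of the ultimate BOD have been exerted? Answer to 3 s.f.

y/L₀ = 1 − e^(−k_d t) = 0.63 ⇒ e^(−k_d t) = 0.370
t = −ln(0.370) / 0.116 = 0.9943 / 0.116 = 8.571 d.

t ≈ 8.57 d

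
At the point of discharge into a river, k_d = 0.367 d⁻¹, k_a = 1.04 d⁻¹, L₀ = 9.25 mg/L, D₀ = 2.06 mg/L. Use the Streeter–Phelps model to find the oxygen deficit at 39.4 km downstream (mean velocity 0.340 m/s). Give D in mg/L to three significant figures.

D ≈ 2.34 mg/L

Travel time t = x/v = 39.4 km / (0.340 m/s) = 39400 m / 0.340 m/s = 115900 s = 1.341 d.
k_d L₀/(k_a−k_d) = 0.367×9.25/(1.04−0.367) = 3.395/0.6730 = 5.044 mg/L.
e^(−k_d t) = e^(−0.367×1.341) = 0.6113; e^(−k_a t) = e^(−1.04×1.341) = 0.2479.
D = 5.044 × (0.6113 − 0.2479) + 2.06 × 0.2479 = 1.833 + 0.5106 = 2.344 mg/L.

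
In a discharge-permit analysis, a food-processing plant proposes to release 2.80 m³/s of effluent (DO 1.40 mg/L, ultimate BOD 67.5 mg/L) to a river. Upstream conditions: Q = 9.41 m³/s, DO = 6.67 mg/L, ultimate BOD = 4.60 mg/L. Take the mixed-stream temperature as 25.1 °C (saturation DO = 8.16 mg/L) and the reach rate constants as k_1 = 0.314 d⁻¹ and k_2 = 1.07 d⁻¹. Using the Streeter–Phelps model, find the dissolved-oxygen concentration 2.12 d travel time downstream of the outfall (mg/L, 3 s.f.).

Mixed DO = (9.41×6.67 + 2.80×1.40)/(9.41+2.80) = 66.68/12.21 = 5.461 mg/L.
Mixed L₀ = (9.41×4.60 + 2.80×67.5)/(12.21) = 232.3/12.21 = 19.02 mg/L.
Initial deficit D₀ = C_s − DO₀ = 8.16 − 5.461 = 2.699 mg/L.
D(2.12) = [0.314×19.02/(1.07−0.314)](e^(−0.314×2.12) − e^(−1.07×2.12)) + 2.699 e^(−1.07×2.12)
= 7.902 × (0.5139 − 0.1035) + 2.699 × 0.1035 = 3.522 mg/L.
DO = 8.16 − 3.522 = 4.638 mg/L.

DO ≈ 4.64 mg/L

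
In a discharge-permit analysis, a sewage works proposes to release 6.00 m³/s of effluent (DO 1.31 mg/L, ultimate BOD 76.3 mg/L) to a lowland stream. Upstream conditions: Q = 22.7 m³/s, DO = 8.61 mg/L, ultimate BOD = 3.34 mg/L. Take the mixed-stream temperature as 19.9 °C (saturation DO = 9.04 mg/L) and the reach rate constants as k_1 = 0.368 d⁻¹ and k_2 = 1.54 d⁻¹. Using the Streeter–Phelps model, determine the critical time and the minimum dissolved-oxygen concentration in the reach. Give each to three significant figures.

Mixed DO = (22.7×8.61 + 6.00×1.31)/(22.7+6.00) = 203.3/28.70 = 7.084 mg/L.
Mixed L₀ = (22.7×3.34 + 6.00×76.3)/(28.70) = 533.6/28.70 = 18.59 mg/L.
Initial deficit D₀ = C_s − DO₀ = 9.04 − 7.084 = 1.956 mg/L.
t_c = (1/1.172) ln[(1.54/0.368)(1 − 1.956×1.172/(0.368×18.59))] = 0.8532 × ln(2.783) = 0.8732 d.
D_c = (0.368/1.54) × 18.59 × e^(−0.368×0.8732) = 0.2390 × 18.59 × 0.7252 = 3.222 mg/L.
Minimum DO = 9.04 − 3.222 = 5.818 mg/L.

t_c ≈ 0.873 d; minimum DO ≈ 5.82 mg/L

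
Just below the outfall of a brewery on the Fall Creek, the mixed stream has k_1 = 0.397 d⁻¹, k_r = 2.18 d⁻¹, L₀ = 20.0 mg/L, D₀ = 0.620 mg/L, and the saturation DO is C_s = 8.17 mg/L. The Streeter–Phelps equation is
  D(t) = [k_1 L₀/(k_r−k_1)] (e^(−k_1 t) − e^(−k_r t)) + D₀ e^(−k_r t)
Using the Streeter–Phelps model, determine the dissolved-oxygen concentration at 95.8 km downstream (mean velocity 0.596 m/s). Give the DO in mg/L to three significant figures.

Travel time t = x/v = 95.8 km / (0.596 m/s) = 95800 m / 0.596 m/s = 160700 s = 1.860 d.
k_1 L₀/(k_r−k_1) = 0.397×20.0/(2.18−0.397) = 7.940/1.783 = 4.453 mg/L.
e^(−k_1 t) = e^(−0.397×1.860) = 0.4778; e^(−k_r t) = e^(−2.18×1.860) = 0.01732.
D = 4.453 × (0.4778 − 0.01732) + 0.620 × 0.01732 = 2.051 + 0.01074 = 2.061 mg/L.
DO = C_s − D = 8.17 − 2.061 = 6.109 mg/L.

DO ≈ 6.11 mg/L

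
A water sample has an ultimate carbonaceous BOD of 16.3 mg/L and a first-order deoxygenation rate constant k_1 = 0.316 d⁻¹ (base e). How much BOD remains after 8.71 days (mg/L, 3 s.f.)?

L_t = L₀ e^(−k_1 t) = 16.3 × e^(−0.316×8.71) = 16.3 × 0.06378 = 1.040 mg/L.

L ≈ 1.04 mg/L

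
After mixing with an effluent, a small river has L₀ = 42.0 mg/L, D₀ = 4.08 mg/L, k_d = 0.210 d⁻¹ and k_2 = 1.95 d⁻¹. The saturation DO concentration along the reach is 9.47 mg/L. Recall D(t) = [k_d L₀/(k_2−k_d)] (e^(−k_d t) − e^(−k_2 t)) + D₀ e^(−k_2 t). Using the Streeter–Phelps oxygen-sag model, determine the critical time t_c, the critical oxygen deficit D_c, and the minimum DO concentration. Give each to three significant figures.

With k_2/k_d = 9.286 and 1 − D₀(k_2−k_d)/(k_d L₀) = 0.1951,
t_c = ln(9.286 × 0.1951) / (1.95 − 0.210) = ln(1.812) / 1.740 = 0.5942/1.740 = 0.3415 d.
D_c = (k_d/k_2) L₀ e^(−k_d t_c) = (0.210/1.95) × 42.0 × e^(−0.210×0.3415) = 0.1077 × 42.0 × 0.9308 = 4.210 mg/L.
Minimum DO = C_s − D_c = 9.47 − 4.210 = 5.260 mg/L.

t_c ≈ 0.342 d; D_c ≈ 4.21 mg/L; min DO ≈ 5.26 mg/L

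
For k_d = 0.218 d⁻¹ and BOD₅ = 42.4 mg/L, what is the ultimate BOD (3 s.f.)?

BOD₅ = L₀(1 − e^(−5k_d)) ⇒ L₀ = BOD₅ / (1 − e^(−5×0.218))
= 42.4 / (1 − 0.3362) = 42.4 / 0.6638 = 63.88 mg/L.

L₀ ≈ 63.9 mg/L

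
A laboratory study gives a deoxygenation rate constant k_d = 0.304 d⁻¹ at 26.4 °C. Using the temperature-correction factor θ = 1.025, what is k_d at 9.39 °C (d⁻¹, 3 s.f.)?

k_d(T₂) = k_d(T₁) · θ^(T₂−T₁) = 0.304 × 1.025^(9.39−26.4)
= 0.304 × 1.025^-17.0 = 0.304 × 0.6570 = 0.1997 d⁻¹.

k_d ≈ 0.200 d⁻¹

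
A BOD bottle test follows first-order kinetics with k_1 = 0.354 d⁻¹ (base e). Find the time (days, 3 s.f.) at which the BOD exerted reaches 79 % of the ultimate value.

y/L₀ = 1 − e^(−k_1 t) = 0.79 ⇒ e^(−k_1 t) = 0.210
t = −ln(0.210) / 0.354 = 1.561 / 0.354 = 4.409 d.

t ≈ 4.41 d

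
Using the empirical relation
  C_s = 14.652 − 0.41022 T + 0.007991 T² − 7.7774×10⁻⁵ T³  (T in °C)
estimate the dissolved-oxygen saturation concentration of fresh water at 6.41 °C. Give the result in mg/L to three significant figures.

C_s = 14.652 − 0.41022×6.41 + 0.007991×6.41² − 7.7774×10⁻⁵×6.41³ = 12.33 mg/L.

C_s ≈ 12.3 mg/L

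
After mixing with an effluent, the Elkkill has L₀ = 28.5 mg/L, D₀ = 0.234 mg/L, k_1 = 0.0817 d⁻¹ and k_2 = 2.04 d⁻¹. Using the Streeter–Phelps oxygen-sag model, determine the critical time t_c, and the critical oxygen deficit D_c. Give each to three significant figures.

t_c ≈ 1.53 d; D_c ≈ 1.01 mg/L

With k_2/k_1 = 24.97 and 1 − D₀(k_2−k_1)/(k_1 L₀) = 0.8032,
t_c = ln(24.97 × 0.8032) / (2.04 − 0.0817) = ln(20.06) / 1.958 = 2.998/1.958 = 1.531 d.
D_c = (k_1/k_2) L₀ e^(−k_1 t_c) = (0.0817/2.04) × 28.5 × e^(−0.0817×1.531) = 0.04005 × 28.5 × 0.8824 = 1.007 mg/L.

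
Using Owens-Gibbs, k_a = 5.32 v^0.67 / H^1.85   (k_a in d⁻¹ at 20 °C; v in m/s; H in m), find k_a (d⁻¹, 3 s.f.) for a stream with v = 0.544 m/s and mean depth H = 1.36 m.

k_a ≈ 2.00 d⁻¹

k_a = 5.32 × 0.544^0.67 / 1.36^1.85 = 5.32 × 0.6650 / 1.766 = 2.003 d⁻¹.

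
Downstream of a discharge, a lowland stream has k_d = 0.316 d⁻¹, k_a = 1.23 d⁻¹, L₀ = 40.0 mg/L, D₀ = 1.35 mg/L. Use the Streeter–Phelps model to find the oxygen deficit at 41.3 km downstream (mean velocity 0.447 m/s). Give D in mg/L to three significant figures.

D ≈ 6.51 mg/L

Travel time t = x/v = 41.3 km / (0.447 m/s) = 41300 m / 0.447 m/s = 92390 s = 1.069 d.
k_d L₀/(k_a−k_d) = 0.316×40.0/(1.23−0.316) = 12.64/0.9140 = 13.83 mg/L.
e^(−k_d t) = e^(−0.316×1.069) = 0.7133; e^(−k_a t) = e^(−1.23×1.069) = 0.2684.
D = 13.83 × (0.7133 − 0.2684) + 1.35 × 0.2684 = 6.152 + 0.3623 = 6.515 mg/L.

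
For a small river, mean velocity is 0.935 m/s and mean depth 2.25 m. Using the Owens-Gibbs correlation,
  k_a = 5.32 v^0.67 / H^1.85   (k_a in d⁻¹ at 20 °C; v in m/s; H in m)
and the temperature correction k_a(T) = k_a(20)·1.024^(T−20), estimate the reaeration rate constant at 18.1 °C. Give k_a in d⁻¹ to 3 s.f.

k_a ≈ 1.08 d⁻¹

k_a(20) = 5.32 × 0.935^0.67 / 2.25^1.85 = 5.32 × 0.9560 / 4.483 = 1.135 d⁻¹.
k_a(18.1) = 1.135 × 1.024^(18.1−20) = 1.135 × 0.9559 = 1.085 d⁻¹.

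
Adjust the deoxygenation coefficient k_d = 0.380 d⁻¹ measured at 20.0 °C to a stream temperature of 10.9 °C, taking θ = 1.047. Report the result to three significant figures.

k_d ≈ 0.250 d⁻¹

k_d(T₂) = k_d(T₁) · θ^(T₂−T₁) = 0.380 × 1.047^(10.9−20.0)
= 0.380 × 1.047^-9.10 = 0.380 × 0.6584 = 0.2502 d⁻¹.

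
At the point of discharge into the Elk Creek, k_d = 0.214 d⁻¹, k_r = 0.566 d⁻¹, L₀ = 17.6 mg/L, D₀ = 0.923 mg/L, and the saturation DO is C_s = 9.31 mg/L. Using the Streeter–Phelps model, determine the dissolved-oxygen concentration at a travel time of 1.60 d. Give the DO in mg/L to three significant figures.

k_d L₀/(k_r−k_d) = 0.214×17.6/(0.566−0.214) = 3.766/0.3520 = 10.70 mg/L.
e^(−k_d t) = e^(−0.214×1.600) = 0.7101; e^(−k_r t) = e^(−0.566×1.600) = 0.4043.
D = 10.70 × (0.7101 − 0.4043) + 0.923 × 0.4043 = 3.272 + 0.3732 = 3.645 mg/L.
DO = C_s − D = 9.31 − 3.645 = 5.665 mg/L.

DO ≈ 5.67 mg/L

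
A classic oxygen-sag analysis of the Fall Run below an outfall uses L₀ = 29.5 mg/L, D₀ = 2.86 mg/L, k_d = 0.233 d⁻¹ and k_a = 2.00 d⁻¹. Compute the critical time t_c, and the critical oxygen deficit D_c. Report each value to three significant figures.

t_c = [1/(k_a−k_d)] ln[(k_a/k_d)(1 − D₀(k_a−k_d)/(k_d L₀))]
= [1/(2.00−0.233)] ln[(2.00/0.233)(1 − 2.86×1.767/(0.233×29.5))]
= (1/1.767) ln[8.584 × 0.2648] = 0.5659 × ln(2.273) = 0.5659 × 0.8210 = 0.4646 d.
D_c = (k_d/k_a) L₀ e^(−k_d t_c) = (0.233/2.00) × 29.5 × e^(−0.233×0.4646) = 0.1165 × 29.5 × 0.8974 = 3.084 mg/L.

t_c ≈ 0.465 d; D_c ≈ 3.08 mg/L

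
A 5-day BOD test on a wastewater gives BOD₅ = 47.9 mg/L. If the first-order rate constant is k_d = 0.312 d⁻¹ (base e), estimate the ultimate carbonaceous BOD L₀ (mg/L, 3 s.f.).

BOD₅ = L₀(1 − e^(−5k_d)) ⇒ L₀ = BOD₅ / (1 − e^(−5×0.312))
= 47.9 / (1 − 0.2101) = 47.9 / 0.7899 = 60.64 mg/L.

L₀ ≈ 60.6 mg/L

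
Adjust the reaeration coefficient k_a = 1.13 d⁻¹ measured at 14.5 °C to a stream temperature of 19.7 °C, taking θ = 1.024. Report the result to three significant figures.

k_a ≈ 1.28 d⁻¹

k_a(T₂) = k_a(T₁) · θ^(T₂−T₁) = 1.13 × 1.024^(19.7−14.5)
= 1.13 × 1.024^5.20 = 1.13 × 1.131 = 1.278 d⁻¹.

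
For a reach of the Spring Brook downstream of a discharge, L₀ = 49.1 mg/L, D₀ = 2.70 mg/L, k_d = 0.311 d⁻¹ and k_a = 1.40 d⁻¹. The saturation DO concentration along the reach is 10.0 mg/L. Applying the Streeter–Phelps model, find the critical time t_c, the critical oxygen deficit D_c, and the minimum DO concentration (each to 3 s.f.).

t_c ≈ 1.19 d; D_c ≈ 7.54 mg/L; min DO ≈ 2.46 mg/L

At the critical point dD/dt = 0, so k_d L₀ e^(−k_d t) = k_a D. Substituting D(t) from the Streeter–Phelps equation and solving for t gives
t_c = ln[(k_a/k_d)(1 − D₀(k_a−k_d)/(k_d L₀))] / (k_a−k_d).
Here k_a−k_d = 1.089 d⁻¹ and 1 − D₀(k_a−k_d)/(k_d L₀) = 1 − 2.70×1.089/(0.311×49.1) = 0.8074, so
t_c = ln(4.502 × 0.8074) / 1.089 = 1.291 / 1.089 = 1.185 d.
L(t_c) = L₀ e^(−k_d t_c) = 49.1 × 0.6917 = 33.96 mg/L, and at the critical point k_a D_c = k_d L, so D_c = (0.311/1.40) × 33.96 = 7.545 mg/L.
Minimum DO = C_s − D_c = 10.0 − 7.545 = 2.455 mg/L.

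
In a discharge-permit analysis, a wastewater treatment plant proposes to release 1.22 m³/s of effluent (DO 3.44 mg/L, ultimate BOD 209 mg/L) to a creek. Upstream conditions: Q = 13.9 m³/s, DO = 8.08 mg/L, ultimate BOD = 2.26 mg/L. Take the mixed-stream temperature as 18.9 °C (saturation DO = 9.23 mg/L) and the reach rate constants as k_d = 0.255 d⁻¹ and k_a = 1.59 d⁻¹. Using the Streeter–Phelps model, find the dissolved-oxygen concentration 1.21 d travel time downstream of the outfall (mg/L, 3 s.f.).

Mixed DO = (13.9×8.08 + 1.22×3.44)/(13.9+1.22) = 116.5/15.12 = 7.706 mg/L.
Mixed L₀ = (13.9×2.26 + 1.22×209)/(15.12) = 286.4/15.12 = 18.94 mg/L.
Initial deficit D₀ = C_s − DO₀ = 9.23 − 7.706 = 1.524 mg/L.
D(1.21) = [0.255×18.94/(1.59−0.255)](e^(−0.255×1.21) − e^(−1.59×1.21)) + 1.524 e^(−1.59×1.21)
= 3.618 × (0.7345 − 0.1460) + 1.524 × 0.1460 = 2.352 mg/L.
DO = 9.23 − 2.352 = 6.878 mg/L.

DO ≈ 6.88 mg/L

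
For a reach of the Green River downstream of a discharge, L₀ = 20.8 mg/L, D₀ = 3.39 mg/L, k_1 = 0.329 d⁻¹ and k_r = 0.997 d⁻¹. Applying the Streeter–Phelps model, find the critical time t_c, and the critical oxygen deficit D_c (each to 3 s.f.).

With k_r/k_1 = 3.030 and 1 − D₀(k_r−k_1)/(k_1 L₀) = 0.6691,
t_c = ln(3.030 × 0.6691) / (0.997 − 0.329) = ln(2.028) / 0.6680 = 0.7068/0.6680 = 1.058 d.
L(t_c) = L₀ e^(−k_1 t_c) = 20.8 × 0.7060 = 14.68 mg/L, and at the critical point k_r D_c = k_1 L, so D_c = (0.329/0.997) × 14.68 = 4.846 mg/L.

t_c ≈ 1.06 d; D_c ≈ 4.85 mg/L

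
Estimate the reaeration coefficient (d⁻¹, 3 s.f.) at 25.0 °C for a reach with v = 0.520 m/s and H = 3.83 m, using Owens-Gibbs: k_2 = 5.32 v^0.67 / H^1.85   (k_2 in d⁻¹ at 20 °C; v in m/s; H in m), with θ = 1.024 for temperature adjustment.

k_2 ≈ 0.322 d⁻¹

k_2(20) = 5.32 × 0.520^0.67 / 3.83^1.85 = 5.32 × 0.6452 / 11.99 = 0.2862 d⁻¹.
k_2(25.0) = 0.2862 × 1.024^(25.0−20) = 0.2862 × 1.126 = 0.3223 d⁻¹.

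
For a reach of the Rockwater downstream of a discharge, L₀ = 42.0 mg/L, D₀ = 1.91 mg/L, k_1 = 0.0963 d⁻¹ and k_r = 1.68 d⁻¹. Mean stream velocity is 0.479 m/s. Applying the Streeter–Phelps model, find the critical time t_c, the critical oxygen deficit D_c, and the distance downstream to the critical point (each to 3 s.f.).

At the critical point dD/dt = 0, so k_1 L₀ e^(−k_1 t) = k_r D. Substituting D(t) from the Streeter–Phelps equation and solving for t gives
t_c = ln[(k_r/k_1)(1 − D₀(k_r−k_1)/(k_1 L₀))] / (k_r−k_1).
Here k_r−k_1 = 1.584 d⁻¹ and 1 − D₀(k_r−k_1)/(k_1 L₀) = 1 − 1.91×1.584/(0.0963×42.0) = 0.2521, so
t_c = ln(17.45 × 0.2521) / 1.584 = 1.481 / 1.584 = 0.9353 d.
D_c = (k_1/k_r) L₀ e^(−k_1 t_c) = (0.0963/1.68) × 42.0 × e^(−0.0963×0.9353) = 0.05732 × 42.0 × 0.9139 = 2.200 mg/L.
x_c = v t_c = 0.479 m/s × 0.9353 d × 86400 s/d = 38710 m ≈ 38.7 km.

t_c ≈ 0.935 d; D_c ≈ 2.20 mg/L; x_c ≈ 38.7 km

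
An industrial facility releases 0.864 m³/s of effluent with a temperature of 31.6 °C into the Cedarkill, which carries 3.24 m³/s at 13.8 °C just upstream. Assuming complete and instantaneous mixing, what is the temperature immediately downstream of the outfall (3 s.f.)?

17.5 °C

Flow-weighted mixing: C = (Q_r C_r + Q_w C_w)/(Q_r + Q_w)
= (3.24×13.8 + 0.864×31.6)/(3.24 + 0.864) = 72.01/4.104 = 17.55 °C.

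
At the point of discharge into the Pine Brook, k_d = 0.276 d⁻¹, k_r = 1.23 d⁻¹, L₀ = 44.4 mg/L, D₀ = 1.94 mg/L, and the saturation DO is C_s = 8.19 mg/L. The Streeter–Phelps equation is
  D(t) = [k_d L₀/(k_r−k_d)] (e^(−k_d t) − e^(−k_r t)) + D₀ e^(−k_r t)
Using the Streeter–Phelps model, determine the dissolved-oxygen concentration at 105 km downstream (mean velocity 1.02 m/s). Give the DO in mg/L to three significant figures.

DO ≈ 1.46 mg/L

Travel time t = x/v = 105 km / (1.02 m/s) = 105000 m / 1.02 m/s = 102900 s = 1.191 d.
k_d L₀/(k_r−k_d) = 0.276×44.4/(1.23−0.276) = 12.25/0.9540 = 12.85 mg/L.
e^(−k_d t) = e^(−0.276×1.191) = 0.7198; e^(−k_r t) = e^(−1.23×1.191) = 0.2310.
D = 12.85 × (0.7198 − 0.2310) + 1.94 × 0.2310 = 6.279 + 0.4481 = 6.727 mg/L.
DO = C_s − D = 8.19 − 6.727 = 1.463 mg/L.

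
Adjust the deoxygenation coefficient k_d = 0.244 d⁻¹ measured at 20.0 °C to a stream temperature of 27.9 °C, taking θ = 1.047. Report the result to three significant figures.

k_d ≈ 0.351 d⁻¹

k_d(T₂) = k_d(T₁) · θ^(T₂−T₁) = 0.244 × 1.047^(27.9−20.0)
= 0.244 × 1.047^7.90 = 0.244 × 1.437 = 0.3507 d⁻¹.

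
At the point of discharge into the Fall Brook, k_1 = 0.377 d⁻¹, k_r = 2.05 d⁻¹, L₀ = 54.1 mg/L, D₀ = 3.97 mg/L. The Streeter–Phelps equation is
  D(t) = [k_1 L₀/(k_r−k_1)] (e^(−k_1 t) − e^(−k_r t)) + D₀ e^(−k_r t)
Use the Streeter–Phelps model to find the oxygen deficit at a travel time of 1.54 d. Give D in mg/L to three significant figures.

k_1 L₀/(k_r−k_1) = 0.377×54.1/(2.05−0.377) = 20.40/1.673 = 12.19 mg/L.
e^(−k_1 t) = e^(−0.377×1.540) = 0.5596; e^(−k_r t) = e^(−2.05×1.540) = 0.04255.
D = 12.19 × (0.5596 − 0.04255) + 3.97 × 0.04255 = 6.303 + 0.1689 = 6.472 mg/L.

D ≈ 6.47 mg/L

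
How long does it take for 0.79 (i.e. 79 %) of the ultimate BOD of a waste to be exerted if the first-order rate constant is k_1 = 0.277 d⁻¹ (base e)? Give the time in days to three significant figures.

t ≈ 5.63 d

y/L₀ = 1 − e^(−k_1 t) = 0.79 ⇒ e^(−k_1 t) = 0.210
t = −ln(0.210) / 0.277 = 1.561 / 0.277 = 5.634 d.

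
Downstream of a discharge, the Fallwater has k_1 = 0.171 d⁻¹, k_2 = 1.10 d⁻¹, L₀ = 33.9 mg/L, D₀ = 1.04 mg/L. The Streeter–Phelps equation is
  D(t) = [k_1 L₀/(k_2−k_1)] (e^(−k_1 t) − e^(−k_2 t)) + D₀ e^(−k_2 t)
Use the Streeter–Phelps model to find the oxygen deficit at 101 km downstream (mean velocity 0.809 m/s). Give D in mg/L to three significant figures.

D ≈ 3.81 mg/L

Travel time t = x/v = 101 km / (0.809 m/s) = 101000 m / 0.809 m/s = 124800 s = 1.445 d.
k_1 L₀/(k_2−k_1) = 0.171×33.9/(1.10−0.171) = 5.797/0.9290 = 6.240 mg/L.
e^(−k_1 t) = e^(−0.171×1.445) = 0.7811; e^(−k_2 t) = e^(−1.10×1.445) = 0.2040.
D = 6.240 × (0.7811 − 0.2040) + 1.04 × 0.2040 = 3.601 + 0.2122 = 3.813 mg/L.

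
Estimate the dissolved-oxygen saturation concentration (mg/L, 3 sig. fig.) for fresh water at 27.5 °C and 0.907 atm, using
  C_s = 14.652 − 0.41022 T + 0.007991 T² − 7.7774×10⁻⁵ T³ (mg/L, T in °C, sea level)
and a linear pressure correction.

C_s ≈ 7.07 mg/L

At sea level: C_s = 14.652 − 0.41022×27.5 + 0.007991×27.5² − 7.7774×10⁻⁵×27.5³ = 7.797 mg/L.
Pressure correction: C_s' = 7.797 × 0.907 = 7.072 mg/L.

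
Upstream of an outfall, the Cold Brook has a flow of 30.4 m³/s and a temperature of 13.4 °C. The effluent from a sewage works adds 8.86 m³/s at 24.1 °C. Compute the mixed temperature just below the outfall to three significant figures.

15.8 °C

Flow-weighted mixing: C = (Q_r C_r + Q_w C_w)/(Q_r + Q_w)
= (30.4×13.4 + 8.86×24.1)/(30.4 + 8.86) = 620.9/39.26 = 15.81 °C.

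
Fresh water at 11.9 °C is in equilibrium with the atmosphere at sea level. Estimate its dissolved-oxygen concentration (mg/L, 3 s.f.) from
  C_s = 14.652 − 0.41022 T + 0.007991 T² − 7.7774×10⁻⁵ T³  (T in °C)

C_s = 14.652 − 0.41022×11.9 + 0.007991×11.9² − 7.7774×10⁻⁵×11.9³ = 10.77 mg/L.

C_s ≈ 10.8 mg/L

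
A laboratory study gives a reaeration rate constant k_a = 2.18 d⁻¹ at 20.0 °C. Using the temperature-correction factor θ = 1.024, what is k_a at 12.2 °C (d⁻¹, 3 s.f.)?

k_a(T₂) = k_a(T₁) · θ^(T₂−T₁) = 2.18 × 1.024^(12.2−20.0)
= 2.18 × 1.024^-7.80 = 2.18 × 0.8311 = 1.812 d⁻¹.

k_a ≈ 1.81 d⁻¹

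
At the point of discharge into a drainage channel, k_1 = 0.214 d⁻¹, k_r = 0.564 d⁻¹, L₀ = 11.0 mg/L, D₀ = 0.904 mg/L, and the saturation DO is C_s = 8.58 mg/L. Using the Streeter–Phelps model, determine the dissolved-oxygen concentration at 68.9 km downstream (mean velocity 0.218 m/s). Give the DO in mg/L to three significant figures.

DO ≈ 6.25 mg/L

Travel time t = x/v = 68.9 km / (0.218 m/s) = 68900 m / 0.218 m/s = 316100 s = 3.658 d.
k_1 L₀/(k_r−k_1) = 0.214×11.0/(0.564−0.214) = 2.354/0.3500 = 6.726 mg/L.
e^(−k_1 t) = e^(−0.214×3.658) = 0.4571; e^(−k_r t) = e^(−0.564×3.658) = 0.1271.
D = 6.726 × (0.4571 − 0.1271) + 0.904 × 0.1271 = 2.220 + 0.1149 = 2.335 mg/L.
DO = C_s − D = 8.58 − 2.335 = 6.245 mg/L.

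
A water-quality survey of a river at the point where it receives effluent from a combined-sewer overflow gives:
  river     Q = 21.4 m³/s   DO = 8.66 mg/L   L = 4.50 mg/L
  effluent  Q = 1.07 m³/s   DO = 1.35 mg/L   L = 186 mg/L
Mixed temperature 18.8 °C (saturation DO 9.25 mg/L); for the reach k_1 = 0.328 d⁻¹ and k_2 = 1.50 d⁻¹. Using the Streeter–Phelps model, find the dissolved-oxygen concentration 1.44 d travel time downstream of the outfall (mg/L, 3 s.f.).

Mixed DO = (21.4×8.66 + 1.07×1.35)/(21.4+1.07) = 186.8/22.47 = 8.312 mg/L.
Mixed L₀ = (21.4×4.50 + 1.07×186)/(22.47) = 295.3/22.47 = 13.14 mg/L.
Initial deficit D₀ = C_s − DO₀ = 9.25 − 8.312 = 0.9381 mg/L.
D(1.44) = [0.328×13.14/(1.50−0.328)](e^(−0.328×1.44) − e^(−1.50×1.44)) + 0.9381 e^(−1.50×1.44)
= 3.678 × (0.6236 − 0.1153) + 0.9381 × 0.1153 = 1.978 mg/L.
DO = 9.25 − 1.978 = 7.272 mg/L.

DO ≈ 7.27 mg/L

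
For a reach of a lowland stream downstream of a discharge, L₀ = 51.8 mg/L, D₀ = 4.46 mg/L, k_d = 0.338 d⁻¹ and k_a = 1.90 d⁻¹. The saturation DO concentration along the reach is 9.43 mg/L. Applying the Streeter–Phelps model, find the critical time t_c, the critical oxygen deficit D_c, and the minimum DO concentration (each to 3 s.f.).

t_c = [1/(k_a−k_d)] ln[(k_a/k_d)(1 − D₀(k_a−k_d)/(k_d L₀))]
= [1/(1.90−0.338)] ln[(1.90/0.338)(1 − 4.46×1.562/(0.338×51.8))]
= (1/1.562) ln[5.621 × 0.6021] = 0.6402 × ln(3.385) = 0.6402 × 1.219 = 0.7806 d.
D_c = (k_d/k_a) L₀ e^(−k_d t_c) = (0.338/1.90) × 51.8 × e^(−0.338×0.7806) = 0.1779 × 51.8 × 0.7681 = 7.078 mg/L.
Minimum DO = C_s − D_c = 9.43 − 7.078 = 2.352 mg/L.

t_c ≈ 0.781 d; D_c ≈ 7.08 mg/L; min DO ≈ 2.35 mg/L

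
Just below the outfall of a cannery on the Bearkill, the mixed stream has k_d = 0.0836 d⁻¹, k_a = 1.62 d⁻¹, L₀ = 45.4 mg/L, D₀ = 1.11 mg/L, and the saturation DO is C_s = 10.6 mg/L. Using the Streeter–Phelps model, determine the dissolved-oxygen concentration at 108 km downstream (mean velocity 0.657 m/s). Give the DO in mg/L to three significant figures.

DO ≈ 8.56 mg/L

Travel time t = x/v = 108 km / (0.657 m/s) = 108000 m / 0.657 m/s = 164400 s = 1.903 d.
k_d L₀/(k_a−k_d) = 0.0836×45.4/(1.62−0.0836) = 3.795/1.536 = 2.470 mg/L.
e^(−k_d t) = e^(−0.0836×1.903) = 0.8529; e^(−k_a t) = e^(−1.62×1.903) = 0.04586.
D = 2.470 × (0.8529 − 0.04586) + 1.11 × 0.04586 = 1.994 + 0.05090 = 2.045 mg/L.
DO = C_s − D = 10.6 − 2.045 = 8.555 mg/L.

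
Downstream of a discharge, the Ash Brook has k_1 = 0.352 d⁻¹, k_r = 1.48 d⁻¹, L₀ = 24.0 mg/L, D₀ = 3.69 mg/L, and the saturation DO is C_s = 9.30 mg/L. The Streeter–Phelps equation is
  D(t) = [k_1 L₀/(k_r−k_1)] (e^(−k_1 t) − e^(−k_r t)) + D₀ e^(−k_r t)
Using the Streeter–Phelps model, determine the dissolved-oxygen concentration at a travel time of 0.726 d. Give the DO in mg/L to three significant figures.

DO ≈ 4.80 mg/L

k_1 L₀/(k_r−k_1) = 0.352×24.0/(1.48−0.352) = 8.448/1.128 = 7.489 mg/L.
e^(−k_1 t) = e^(−0.352×0.7260) = 0.7745; e^(−k_r t) = e^(−1.48×0.7260) = 0.3415.
D = 7.489 × (0.7745 − 0.3415) + 3.69 × 0.3415 = 3.243 + 1.260 = 4.503 mg/L.
DO = C_s − D = 9.30 − 4.503 = 4.797 mg/L.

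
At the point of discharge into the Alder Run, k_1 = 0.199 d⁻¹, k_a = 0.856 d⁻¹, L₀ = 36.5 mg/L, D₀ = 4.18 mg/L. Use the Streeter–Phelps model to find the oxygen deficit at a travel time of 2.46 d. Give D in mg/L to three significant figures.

D ≈ 5.94 mg/L

k_1 L₀/(k_a−k_1) = 0.199×36.5/(0.856−0.199) = 7.264/0.6570 = 11.06 mg/L.
e^(−k_1 t) = e^(−0.199×2.460) = 0.6129; e^(−k_a t) = e^(−0.856×2.460) = 0.1218.
D = 11.06 × (0.6129 − 0.1218) + 4.18 × 0.1218 = 5.430 + 0.5089 = 5.939 mg/L.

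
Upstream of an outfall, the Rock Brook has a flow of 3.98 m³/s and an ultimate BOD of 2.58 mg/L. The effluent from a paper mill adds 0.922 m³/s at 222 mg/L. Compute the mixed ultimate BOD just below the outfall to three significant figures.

Flow-weighted mixing: C = (Q_r C_r + Q_w C_w)/(Q_r + Q_w)
= (3.98×2.58 + 0.922×222)/(3.98 + 0.922) = 215.0/4.902 = 43.85 mg/L.

43.8 mg/L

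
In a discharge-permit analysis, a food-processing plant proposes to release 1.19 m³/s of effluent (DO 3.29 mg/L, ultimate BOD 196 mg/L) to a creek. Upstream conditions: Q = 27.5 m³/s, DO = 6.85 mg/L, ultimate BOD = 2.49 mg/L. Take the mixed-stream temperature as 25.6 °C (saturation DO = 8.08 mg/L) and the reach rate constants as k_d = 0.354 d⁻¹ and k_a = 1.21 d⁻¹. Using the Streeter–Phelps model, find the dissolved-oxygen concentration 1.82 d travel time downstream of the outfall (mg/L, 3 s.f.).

DO ≈ 6.13 mg/L

Mixed DO = (27.5×6.85 + 1.19×3.29)/(27.5+1.19) = 192.3/28.69 = 6.702 mg/L.
Mixed L₀ = (27.5×2.49 + 1.19×196)/(28.69) = 301.7/28.69 = 10.52 mg/L.
Initial deficit D₀ = C_s − DO₀ = 8.08 − 6.702 = 1.378 mg/L.
D(1.82) = [0.354×10.52/(1.21−0.354)](e^(−0.354×1.82) − e^(−1.21×1.82)) + 1.378 e^(−1.21×1.82)
= 4.349 × (0.5250 − 0.1106) + 1.378 × 0.1106 = 1.955 mg/L.
DO = 8.08 − 1.955 = 6.125 mg/L.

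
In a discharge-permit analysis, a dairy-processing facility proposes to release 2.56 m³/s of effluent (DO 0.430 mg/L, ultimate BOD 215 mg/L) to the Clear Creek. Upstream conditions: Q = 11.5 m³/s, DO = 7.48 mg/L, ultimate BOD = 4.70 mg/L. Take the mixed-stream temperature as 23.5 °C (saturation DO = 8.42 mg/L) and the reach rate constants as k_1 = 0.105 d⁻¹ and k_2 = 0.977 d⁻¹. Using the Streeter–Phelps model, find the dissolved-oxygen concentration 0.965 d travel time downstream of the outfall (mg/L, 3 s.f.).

Mixed DO = (11.5×7.48 + 2.56×0.430)/(11.5+2.56) = 87.12/14.06 = 6.196 mg/L.
Mixed L₀ = (11.5×4.70 + 2.56×215)/(14.06) = 604.4/14.06 = 42.99 mg/L.
Initial deficit D₀ = C_s − DO₀ = 8.42 − 6.196 = 2.224 mg/L.
D(0.965) = [0.105×42.99/(0.977−0.105)](e^(−0.105×0.965) − e^(−0.977×0.965)) + 2.224 e^(−0.977×0.965)
= 5.177 × (0.9036 − 0.3895) + 2.224 × 0.3895 = 3.528 mg/L.
DO = 8.42 − 3.528 = 4.892 mg/L.

DO ≈ 4.89 mg/L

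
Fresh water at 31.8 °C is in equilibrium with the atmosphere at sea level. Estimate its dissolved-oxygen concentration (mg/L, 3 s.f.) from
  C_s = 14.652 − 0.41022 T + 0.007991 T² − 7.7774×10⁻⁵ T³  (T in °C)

C_s ≈ 7.19 mg/L

C_s = 14.652 − 0.41022×31.8 + 0.007991×31.8² − 7.7774×10⁻⁵×31.8³ = 7.187 mg/L.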